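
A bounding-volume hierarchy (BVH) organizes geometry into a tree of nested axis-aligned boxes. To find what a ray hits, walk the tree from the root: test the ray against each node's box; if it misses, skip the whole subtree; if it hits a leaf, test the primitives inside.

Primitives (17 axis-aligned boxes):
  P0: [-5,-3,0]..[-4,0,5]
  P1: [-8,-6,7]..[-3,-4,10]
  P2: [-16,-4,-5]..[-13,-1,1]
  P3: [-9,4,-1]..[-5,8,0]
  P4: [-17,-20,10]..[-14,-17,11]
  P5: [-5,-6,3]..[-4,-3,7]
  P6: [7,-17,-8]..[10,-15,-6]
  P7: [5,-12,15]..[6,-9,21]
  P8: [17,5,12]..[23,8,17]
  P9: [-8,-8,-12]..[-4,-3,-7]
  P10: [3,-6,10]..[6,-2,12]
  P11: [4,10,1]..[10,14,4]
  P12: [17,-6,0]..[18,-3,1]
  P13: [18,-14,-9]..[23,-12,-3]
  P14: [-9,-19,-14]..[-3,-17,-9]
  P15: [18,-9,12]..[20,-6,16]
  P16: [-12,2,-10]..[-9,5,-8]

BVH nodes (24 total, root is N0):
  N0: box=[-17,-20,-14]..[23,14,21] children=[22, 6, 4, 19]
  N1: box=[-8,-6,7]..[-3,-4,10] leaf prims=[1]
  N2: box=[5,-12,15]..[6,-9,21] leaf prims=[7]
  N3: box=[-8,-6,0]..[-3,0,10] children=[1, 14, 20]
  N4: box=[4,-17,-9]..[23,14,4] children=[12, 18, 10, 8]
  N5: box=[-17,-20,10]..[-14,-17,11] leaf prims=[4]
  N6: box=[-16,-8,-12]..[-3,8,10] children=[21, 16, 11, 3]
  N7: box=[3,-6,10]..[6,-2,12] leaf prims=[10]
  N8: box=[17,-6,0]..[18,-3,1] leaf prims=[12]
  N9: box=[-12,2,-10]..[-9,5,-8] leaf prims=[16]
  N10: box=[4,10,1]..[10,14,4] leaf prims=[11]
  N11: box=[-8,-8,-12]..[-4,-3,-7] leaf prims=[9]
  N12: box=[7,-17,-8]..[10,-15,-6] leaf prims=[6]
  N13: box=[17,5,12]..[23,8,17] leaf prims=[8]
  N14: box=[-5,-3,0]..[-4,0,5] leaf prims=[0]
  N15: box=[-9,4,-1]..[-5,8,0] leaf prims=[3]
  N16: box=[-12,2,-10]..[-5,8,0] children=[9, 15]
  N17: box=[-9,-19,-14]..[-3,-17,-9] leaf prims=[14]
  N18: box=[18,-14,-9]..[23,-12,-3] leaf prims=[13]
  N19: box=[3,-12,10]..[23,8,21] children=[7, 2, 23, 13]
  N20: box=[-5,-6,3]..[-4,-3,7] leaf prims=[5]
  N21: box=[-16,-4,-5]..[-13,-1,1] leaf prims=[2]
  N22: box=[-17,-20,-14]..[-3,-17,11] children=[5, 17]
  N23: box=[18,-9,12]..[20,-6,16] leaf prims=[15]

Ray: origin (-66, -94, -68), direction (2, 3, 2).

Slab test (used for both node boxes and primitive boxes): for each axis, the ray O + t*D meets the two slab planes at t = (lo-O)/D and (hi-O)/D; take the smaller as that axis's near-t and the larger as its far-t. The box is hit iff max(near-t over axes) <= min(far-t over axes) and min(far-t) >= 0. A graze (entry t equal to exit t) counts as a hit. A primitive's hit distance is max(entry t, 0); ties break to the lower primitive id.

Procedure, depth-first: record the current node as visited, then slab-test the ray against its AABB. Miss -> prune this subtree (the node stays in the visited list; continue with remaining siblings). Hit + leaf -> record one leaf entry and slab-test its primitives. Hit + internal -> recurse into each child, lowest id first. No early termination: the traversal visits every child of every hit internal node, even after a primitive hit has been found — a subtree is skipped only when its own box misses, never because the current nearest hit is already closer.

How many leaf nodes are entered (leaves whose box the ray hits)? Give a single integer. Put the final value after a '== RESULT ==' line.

Trace the traversal:
N0 x:[49/2,89/2] y:[74/3,36] z:[27,89/2] -> hit [27,36], descend [4, 6, 19, 22]
  N4 x:[35,89/2] y:[77/3,36] z:[59/2,36] -> hit [35,36], descend [8, 10, 12, 18]
    N8 x:[83/2,42] y:[88/3,91/3] z:[34,69/2] -> miss, prune
    N10 x:[35,38] y:[104/3,36] z:[69/2,36] -> hit [35,36] leaf, test {P11@t=35}
    N12 x:[73/2,38] y:[77/3,79/3] z:[30,31] -> miss, prune
    N18 x:[42,89/2] y:[80/3,82/3] z:[59/2,65/2] -> miss, prune
  N6 x:[25,63/2] y:[86/3,34] z:[28,39] -> hit [86/3,63/2], descend [3, 11, 16, 21]
    N3 x:[29,63/2] y:[88/3,94/3] z:[34,39] -> miss, prune
    N11 x:[29,31] y:[86/3,91/3] z:[28,61/2] -> hit [29,91/3] leaf, test {P9@t=29}
    N16 x:[27,61/2] y:[32,34] z:[29,34] -> miss, prune
    N21 x:[25,53/2] y:[30,31] z:[63/2,69/2] -> miss, prune
  N19 x:[69/2,89/2] y:[82/3,34] z:[39,89/2] -> miss, prune
  N22 x:[49/2,63/2] y:[74/3,77/3] z:[27,79/2] -> miss, prune

order=[0, 4, 8, 10, 12, 18, 6, 3, 11, 16, 21, 19, 22]  |boxes|=13  |leaves|=2  hit=P9

== RESULT ==
2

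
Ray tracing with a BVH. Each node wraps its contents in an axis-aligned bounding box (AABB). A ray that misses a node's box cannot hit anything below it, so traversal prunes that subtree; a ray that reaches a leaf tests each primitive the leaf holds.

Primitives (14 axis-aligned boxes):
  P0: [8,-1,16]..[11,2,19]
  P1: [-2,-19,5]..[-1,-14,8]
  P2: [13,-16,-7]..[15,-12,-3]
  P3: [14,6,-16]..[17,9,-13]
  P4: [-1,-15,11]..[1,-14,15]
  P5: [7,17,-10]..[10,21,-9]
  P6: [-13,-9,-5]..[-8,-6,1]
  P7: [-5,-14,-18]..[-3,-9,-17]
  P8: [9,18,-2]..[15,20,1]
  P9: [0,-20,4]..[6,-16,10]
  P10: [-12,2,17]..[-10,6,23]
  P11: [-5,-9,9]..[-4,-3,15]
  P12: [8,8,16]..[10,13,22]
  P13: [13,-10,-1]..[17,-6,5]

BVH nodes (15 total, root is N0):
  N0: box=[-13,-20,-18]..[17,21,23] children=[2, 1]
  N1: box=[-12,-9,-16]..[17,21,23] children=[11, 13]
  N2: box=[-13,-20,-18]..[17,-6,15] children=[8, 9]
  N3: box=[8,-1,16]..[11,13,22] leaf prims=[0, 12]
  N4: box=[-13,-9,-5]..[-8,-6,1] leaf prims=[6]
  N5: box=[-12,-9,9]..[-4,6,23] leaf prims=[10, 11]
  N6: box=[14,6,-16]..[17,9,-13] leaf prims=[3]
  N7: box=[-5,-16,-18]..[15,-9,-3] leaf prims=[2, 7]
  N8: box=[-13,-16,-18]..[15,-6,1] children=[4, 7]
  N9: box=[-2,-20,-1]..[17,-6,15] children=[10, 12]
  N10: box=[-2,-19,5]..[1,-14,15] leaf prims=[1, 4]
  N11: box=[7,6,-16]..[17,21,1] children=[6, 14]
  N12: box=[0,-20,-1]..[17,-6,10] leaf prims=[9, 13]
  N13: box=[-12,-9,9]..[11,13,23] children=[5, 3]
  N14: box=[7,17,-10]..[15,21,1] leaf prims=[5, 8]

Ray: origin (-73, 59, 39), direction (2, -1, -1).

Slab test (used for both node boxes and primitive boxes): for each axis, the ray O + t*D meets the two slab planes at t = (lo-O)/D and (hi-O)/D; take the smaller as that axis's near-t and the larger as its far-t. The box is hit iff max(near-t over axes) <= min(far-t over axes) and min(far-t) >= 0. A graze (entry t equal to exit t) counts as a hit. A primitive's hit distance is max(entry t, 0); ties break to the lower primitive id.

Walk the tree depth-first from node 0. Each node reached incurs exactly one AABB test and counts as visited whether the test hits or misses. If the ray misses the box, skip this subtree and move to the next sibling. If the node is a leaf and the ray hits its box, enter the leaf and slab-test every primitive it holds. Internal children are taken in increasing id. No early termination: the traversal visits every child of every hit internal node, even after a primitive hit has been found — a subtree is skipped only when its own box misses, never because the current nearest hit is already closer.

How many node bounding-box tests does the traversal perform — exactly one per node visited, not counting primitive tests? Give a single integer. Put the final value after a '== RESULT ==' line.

Traverse from the root:
N0 x:[30,45] y:[38,79] z:[16,57] -> hit [38,45], descend [1, 2]
  N1 x:[61/2,45] y:[38,68] z:[16,55] -> hit [38,45], descend [11, 13]
    N11 x:[40,45] y:[38,53] z:[38,55] -> hit [40,45], descend [6, 14]
      N6 x:[87/2,45] y:[50,53] z:[52,55] -> miss, prune
      N14 x:[40,44] y:[38,42] z:[38,49] -> hit [40,42] leaf, test {P5(miss), P8@t=41}
    N13 x:[61/2,42] y:[46,68] z:[16,30] -> miss, prune
  N2 x:[30,45] y:[65,79] z:[24,57] -> miss, prune

7 AABB tests over nodes [0, 1, 11, 6, 14, 13, 2]; 1 leaf entered; closest P8.

== RESULT ==
7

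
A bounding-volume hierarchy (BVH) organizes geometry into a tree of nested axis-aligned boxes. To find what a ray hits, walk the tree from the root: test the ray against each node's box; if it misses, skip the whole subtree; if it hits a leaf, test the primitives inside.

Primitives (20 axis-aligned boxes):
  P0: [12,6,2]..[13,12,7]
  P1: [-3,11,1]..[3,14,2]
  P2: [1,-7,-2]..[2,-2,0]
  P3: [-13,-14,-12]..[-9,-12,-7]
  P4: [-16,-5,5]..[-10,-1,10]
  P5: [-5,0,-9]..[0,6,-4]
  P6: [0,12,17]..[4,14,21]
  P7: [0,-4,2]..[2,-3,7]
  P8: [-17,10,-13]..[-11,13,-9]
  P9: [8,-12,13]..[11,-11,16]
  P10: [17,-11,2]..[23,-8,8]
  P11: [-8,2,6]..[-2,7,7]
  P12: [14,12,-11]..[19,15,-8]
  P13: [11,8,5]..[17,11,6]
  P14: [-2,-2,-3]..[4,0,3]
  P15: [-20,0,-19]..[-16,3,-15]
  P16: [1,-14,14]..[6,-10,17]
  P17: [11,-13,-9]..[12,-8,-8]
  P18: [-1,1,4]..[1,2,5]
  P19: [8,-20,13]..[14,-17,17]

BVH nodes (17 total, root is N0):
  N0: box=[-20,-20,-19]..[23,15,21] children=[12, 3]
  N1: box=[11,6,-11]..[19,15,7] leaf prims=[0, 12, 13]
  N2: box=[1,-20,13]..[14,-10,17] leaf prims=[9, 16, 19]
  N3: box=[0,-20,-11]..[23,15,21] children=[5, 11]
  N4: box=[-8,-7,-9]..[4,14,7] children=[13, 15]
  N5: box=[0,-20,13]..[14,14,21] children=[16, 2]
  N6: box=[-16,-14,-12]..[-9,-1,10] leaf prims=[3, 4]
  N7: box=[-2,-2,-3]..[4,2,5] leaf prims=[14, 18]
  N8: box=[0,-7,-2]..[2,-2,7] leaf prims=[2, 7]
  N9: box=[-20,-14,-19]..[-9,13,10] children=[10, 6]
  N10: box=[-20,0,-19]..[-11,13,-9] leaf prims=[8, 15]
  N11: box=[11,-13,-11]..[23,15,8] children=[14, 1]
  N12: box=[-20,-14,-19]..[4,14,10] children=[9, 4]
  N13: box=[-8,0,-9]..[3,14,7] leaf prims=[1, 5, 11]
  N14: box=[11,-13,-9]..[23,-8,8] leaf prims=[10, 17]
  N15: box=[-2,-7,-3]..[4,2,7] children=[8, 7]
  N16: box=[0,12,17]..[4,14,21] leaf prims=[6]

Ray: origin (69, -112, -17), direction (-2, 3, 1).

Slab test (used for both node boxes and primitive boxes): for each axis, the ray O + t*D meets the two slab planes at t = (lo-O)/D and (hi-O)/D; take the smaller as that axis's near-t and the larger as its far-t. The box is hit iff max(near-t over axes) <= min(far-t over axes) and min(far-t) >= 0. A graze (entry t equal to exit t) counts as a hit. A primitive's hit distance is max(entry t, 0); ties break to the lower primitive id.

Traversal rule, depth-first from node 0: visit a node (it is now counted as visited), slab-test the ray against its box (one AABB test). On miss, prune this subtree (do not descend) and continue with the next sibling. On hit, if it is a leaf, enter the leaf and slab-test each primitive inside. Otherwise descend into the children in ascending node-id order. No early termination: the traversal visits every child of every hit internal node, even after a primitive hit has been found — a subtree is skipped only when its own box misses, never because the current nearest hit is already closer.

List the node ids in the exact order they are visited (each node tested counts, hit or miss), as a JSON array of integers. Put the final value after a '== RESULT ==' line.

Traverse from the root:
N0 x:[23,89/2] y:[92/3,127/3] z:[-2,38] -> hit [92/3,38], descend [3, 12]
  N3 x:[23,69/2] y:[92/3,127/3] z:[6,38] -> hit [92/3,69/2], descend [5, 11]
    N5 x:[55/2,69/2] y:[92/3,42] z:[30,38] -> hit [92/3,69/2], descend [2, 16]
      N2 x:[55/2,34] y:[92/3,34] z:[30,34] -> hit [92/3,34] leaf, test {P9(miss), P16@t=98/3, P19(miss)}
      N16 x:[65/2,69/2] y:[124/3,42] z:[34,38] -> miss, prune
    N11 x:[23,29] y:[33,127/3] z:[6,25] -> miss, prune
  N12 x:[65/2,89/2] y:[98/3,42] z:[-2,27] -> miss, prune

7 AABB tests over nodes [0, 3, 5, 2, 16, 11, 12]; 1 leaf entered; closest P16.

== RESULT ==
[0, 3, 5, 2, 16, 11, 12]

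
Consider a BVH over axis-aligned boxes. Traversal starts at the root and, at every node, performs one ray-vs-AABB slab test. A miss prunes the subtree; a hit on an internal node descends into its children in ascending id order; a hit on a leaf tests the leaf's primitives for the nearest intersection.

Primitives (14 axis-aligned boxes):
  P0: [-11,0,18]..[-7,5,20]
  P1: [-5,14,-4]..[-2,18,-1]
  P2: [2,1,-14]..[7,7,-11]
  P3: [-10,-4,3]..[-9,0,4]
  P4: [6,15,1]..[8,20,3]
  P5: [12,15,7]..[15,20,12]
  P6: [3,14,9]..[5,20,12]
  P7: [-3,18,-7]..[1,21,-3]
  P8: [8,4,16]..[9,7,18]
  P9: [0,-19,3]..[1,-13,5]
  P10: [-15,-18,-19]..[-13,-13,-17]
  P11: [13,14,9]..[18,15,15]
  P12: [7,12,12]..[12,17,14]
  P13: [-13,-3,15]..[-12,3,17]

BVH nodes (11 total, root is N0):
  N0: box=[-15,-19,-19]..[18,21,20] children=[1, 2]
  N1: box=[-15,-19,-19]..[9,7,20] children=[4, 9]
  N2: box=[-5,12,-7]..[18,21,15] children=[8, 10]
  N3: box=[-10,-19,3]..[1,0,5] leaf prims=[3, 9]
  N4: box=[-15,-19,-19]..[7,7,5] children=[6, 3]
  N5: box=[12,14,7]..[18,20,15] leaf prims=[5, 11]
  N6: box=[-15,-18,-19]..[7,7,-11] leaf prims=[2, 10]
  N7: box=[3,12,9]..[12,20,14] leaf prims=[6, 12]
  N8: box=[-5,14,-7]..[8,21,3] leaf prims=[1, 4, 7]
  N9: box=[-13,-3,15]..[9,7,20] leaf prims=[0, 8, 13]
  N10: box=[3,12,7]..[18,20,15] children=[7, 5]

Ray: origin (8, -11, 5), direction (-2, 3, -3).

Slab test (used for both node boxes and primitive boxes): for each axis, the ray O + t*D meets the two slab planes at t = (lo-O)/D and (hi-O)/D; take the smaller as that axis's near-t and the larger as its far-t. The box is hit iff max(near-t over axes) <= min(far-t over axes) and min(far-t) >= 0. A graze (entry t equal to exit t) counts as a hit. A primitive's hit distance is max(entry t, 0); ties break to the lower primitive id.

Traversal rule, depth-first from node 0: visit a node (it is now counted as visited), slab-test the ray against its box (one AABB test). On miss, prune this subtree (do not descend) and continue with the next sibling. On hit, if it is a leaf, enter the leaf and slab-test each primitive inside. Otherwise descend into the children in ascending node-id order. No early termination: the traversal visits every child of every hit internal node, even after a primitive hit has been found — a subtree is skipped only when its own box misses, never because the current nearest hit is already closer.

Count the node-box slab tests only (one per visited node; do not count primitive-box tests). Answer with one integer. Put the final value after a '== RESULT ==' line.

Traverse from the root:
N0 x:[-5,23/2] y:[-8/3,32/3] z:[-5,8] -> hit [-8/3,8], descend [1, 2]
  N1 x:[-1/2,23/2] y:[-8/3,6] z:[-5,8] -> hit [-1/2,6], descend [4, 9]
    N4 x:[1/2,23/2] y:[-8/3,6] z:[0,8] -> hit [1/2,6], descend [3, 6]
      N3 x:[7/2,9] y:[-8/3,11/3] z:[0,2/3] -> miss, prune
      N6 x:[1/2,23/2] y:[-7/3,6] z:[16/3,8] -> hit [16/3,6] leaf, test {P2(miss), P10(miss)}
    N9 x:[-1/2,21/2] y:[8/3,6] z:[-5,-10/3] -> miss, prune
  N2 x:[-5,13/2] y:[23/3,32/3] z:[-10/3,4] -> miss, prune

order=[0, 1, 4, 3, 6, 9, 2]  |boxes|=7  |leaves|=1  hit=miss

== RESULT ==
7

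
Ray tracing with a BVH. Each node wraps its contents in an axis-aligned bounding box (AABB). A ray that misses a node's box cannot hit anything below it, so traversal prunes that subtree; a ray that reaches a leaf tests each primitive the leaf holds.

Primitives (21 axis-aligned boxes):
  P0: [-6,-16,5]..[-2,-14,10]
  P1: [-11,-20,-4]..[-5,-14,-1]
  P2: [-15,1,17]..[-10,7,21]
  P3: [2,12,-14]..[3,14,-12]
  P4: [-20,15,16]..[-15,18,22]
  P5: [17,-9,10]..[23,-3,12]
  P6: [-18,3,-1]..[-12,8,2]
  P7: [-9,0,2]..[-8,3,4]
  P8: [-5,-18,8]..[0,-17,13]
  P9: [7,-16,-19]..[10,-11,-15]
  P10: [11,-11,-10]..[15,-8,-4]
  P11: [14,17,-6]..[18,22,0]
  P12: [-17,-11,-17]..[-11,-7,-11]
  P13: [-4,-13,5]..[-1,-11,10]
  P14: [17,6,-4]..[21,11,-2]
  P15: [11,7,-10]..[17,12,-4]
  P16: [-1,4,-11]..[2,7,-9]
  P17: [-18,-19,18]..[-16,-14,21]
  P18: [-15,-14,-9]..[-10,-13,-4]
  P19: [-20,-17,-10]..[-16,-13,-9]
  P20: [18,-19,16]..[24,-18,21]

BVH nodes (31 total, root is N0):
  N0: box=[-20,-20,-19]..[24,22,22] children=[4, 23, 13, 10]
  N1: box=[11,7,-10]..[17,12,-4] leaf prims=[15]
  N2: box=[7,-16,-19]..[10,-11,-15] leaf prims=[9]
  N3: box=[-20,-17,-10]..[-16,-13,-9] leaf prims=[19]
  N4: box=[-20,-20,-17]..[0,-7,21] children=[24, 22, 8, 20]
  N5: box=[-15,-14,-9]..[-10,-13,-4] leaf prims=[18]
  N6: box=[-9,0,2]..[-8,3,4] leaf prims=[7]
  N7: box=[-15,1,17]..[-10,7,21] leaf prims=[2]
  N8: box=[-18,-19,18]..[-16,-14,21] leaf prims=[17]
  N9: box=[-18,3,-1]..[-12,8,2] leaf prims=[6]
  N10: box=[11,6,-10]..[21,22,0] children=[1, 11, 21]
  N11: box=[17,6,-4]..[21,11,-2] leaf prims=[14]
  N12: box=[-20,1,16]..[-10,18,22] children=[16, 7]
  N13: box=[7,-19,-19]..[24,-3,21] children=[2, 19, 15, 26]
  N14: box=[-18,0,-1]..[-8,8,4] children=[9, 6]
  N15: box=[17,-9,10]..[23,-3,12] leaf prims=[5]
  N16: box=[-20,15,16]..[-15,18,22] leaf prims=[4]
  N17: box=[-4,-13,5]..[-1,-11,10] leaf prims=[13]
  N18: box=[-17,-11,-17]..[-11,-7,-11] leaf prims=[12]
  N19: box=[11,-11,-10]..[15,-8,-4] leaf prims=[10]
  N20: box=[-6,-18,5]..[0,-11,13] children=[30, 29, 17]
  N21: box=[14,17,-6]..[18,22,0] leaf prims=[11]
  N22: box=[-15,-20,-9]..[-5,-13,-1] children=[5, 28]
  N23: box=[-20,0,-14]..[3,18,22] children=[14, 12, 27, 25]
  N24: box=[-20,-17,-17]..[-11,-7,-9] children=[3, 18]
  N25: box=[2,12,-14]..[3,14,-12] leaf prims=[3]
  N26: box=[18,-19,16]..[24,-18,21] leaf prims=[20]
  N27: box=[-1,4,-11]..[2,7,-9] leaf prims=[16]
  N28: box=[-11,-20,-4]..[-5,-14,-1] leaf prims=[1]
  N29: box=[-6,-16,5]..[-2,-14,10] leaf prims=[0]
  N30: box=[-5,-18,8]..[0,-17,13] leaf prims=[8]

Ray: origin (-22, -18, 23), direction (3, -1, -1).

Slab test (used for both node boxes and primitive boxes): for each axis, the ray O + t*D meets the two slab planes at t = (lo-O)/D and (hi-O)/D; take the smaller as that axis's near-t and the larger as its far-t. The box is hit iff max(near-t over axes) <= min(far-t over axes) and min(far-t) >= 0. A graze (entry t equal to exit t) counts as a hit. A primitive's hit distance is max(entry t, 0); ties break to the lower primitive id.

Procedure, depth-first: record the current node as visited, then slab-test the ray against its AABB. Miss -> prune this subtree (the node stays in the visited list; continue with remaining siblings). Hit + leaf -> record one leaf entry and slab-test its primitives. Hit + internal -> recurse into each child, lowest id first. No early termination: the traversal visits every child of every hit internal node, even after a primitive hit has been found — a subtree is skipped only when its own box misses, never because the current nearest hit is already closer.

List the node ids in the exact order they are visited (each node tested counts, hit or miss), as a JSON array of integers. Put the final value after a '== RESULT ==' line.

Traverse from the root:
N0 x:[2/3,46/3] y:[-40,2] z:[1,42] -> hit [1,2], descend [4, 10, 13, 23]
  N4 x:[2/3,22/3] y:[-11,2] z:[2,40] -> hit [2,2], descend [8, 20, 22, 24]
    N8 x:[4/3,2] y:[-4,1] z:[2,5] -> miss, prune
    N20 x:[16/3,22/3] y:[-7,0] z:[10,18] -> miss, prune
    N22 x:[7/3,17/3] y:[-5,2] z:[24,32] -> miss, prune
    N24 x:[2/3,11/3] y:[-11,-1] z:[32,40] -> miss, prune
  N10 x:[11,43/3] y:[-40,-24] z:[23,33] -> miss, prune
  N13 x:[29/3,46/3] y:[-15,1] z:[2,42] -> miss, prune
  N23 x:[2/3,25/3] y:[-36,-18] z:[1,37] -> miss, prune

Summary -> nodes [0, 4, 8, 20, 22, 24, 10, 13, 23]; box-tests=9; leaf-entries=0; first=miss

== RESULT ==
[0, 4, 8, 20, 22, 24, 10, 13, 23]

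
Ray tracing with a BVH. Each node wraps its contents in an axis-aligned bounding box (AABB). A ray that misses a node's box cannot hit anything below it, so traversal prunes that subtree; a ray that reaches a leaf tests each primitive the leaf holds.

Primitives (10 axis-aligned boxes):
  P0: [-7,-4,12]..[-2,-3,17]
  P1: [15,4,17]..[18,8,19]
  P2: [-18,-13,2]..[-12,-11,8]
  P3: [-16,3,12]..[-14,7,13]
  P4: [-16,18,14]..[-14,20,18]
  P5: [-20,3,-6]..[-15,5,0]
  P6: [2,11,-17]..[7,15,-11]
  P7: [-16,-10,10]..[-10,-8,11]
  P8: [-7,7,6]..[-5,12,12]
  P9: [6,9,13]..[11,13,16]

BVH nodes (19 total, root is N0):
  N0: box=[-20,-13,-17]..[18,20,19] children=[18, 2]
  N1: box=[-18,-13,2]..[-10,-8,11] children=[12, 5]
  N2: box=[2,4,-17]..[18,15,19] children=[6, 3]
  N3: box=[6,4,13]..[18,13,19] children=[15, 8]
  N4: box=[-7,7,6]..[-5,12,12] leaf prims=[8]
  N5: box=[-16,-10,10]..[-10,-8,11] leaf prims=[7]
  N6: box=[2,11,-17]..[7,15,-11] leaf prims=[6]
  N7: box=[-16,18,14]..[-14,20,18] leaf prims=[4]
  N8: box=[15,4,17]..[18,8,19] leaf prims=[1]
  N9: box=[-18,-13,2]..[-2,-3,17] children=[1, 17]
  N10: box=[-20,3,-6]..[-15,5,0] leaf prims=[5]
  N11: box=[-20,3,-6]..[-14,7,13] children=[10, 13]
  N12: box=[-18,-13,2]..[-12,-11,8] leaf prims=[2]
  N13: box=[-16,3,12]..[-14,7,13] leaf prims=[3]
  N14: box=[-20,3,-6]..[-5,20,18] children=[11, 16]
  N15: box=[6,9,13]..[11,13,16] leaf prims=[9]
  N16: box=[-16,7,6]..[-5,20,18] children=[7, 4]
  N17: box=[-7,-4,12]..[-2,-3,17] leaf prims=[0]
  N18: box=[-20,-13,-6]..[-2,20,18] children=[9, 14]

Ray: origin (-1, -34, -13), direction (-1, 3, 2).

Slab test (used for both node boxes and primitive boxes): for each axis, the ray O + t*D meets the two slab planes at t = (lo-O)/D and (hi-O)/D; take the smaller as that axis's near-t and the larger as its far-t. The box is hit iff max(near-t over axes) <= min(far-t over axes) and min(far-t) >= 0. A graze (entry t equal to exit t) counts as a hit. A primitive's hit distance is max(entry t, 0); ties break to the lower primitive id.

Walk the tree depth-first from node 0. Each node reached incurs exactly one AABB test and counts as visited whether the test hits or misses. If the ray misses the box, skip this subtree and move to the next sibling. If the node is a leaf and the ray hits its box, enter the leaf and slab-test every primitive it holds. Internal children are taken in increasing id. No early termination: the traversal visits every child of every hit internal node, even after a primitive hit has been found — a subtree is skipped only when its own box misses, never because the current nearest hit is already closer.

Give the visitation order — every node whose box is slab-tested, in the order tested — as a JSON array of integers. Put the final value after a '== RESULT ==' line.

Walk:
N0 x:[-19,19] y:[7,18] z:[-2,16] -> hit [7,16], descend [2, 18]
  N2 x:[-19,-3] y:[38/3,49/3] z:[-2,16] -> miss, prune
  N18 x:[1,19] y:[7,18] z:[7/2,31/2] -> hit [7,31/2], descend [9, 14]
    N9 x:[1,17] y:[7,31/3] z:[15/2,15] -> hit [15/2,31/3], descend [1, 17]
      N1 x:[9,17] y:[7,26/3] z:[15/2,12] -> miss, prune
      N17 x:[1,6] y:[10,31/3] z:[25/2,15] -> miss, prune
    N14 x:[4,19] y:[37/3,18] z:[7/2,31/2] -> hit [37/3,31/2], descend [11, 16]
      N11 x:[13,19] y:[37/3,41/3] z:[7/2,13] -> hit [13,13], descend [10, 13]
        N10 x:[14,19] y:[37/3,13] z:[7/2,13/2] -> miss, prune
        N13 x:[13,15] y:[37/3,41/3] z:[25/2,13] -> hit [13,13] leaf, test {P3@t=13}
      N16 x:[4,15] y:[41/3,18] z:[19/2,31/2] -> hit [41/3,15], descend [4, 7]
        N4 x:[4,6] y:[41/3,46/3] z:[19/2,25/2] -> miss, prune
        N7 x:[13,15] y:[52/3,18] z:[27/2,31/2] -> miss, prune

13 AABB tests over nodes [0, 2, 18, 9, 1, 17, 14, 11, 10, 13, 16, 4, 7]; 1 leaf entered; closest P3.

== RESULT ==
[0, 2, 18, 9, 1, 17, 14, 11, 10, 13, 16, 4, 7]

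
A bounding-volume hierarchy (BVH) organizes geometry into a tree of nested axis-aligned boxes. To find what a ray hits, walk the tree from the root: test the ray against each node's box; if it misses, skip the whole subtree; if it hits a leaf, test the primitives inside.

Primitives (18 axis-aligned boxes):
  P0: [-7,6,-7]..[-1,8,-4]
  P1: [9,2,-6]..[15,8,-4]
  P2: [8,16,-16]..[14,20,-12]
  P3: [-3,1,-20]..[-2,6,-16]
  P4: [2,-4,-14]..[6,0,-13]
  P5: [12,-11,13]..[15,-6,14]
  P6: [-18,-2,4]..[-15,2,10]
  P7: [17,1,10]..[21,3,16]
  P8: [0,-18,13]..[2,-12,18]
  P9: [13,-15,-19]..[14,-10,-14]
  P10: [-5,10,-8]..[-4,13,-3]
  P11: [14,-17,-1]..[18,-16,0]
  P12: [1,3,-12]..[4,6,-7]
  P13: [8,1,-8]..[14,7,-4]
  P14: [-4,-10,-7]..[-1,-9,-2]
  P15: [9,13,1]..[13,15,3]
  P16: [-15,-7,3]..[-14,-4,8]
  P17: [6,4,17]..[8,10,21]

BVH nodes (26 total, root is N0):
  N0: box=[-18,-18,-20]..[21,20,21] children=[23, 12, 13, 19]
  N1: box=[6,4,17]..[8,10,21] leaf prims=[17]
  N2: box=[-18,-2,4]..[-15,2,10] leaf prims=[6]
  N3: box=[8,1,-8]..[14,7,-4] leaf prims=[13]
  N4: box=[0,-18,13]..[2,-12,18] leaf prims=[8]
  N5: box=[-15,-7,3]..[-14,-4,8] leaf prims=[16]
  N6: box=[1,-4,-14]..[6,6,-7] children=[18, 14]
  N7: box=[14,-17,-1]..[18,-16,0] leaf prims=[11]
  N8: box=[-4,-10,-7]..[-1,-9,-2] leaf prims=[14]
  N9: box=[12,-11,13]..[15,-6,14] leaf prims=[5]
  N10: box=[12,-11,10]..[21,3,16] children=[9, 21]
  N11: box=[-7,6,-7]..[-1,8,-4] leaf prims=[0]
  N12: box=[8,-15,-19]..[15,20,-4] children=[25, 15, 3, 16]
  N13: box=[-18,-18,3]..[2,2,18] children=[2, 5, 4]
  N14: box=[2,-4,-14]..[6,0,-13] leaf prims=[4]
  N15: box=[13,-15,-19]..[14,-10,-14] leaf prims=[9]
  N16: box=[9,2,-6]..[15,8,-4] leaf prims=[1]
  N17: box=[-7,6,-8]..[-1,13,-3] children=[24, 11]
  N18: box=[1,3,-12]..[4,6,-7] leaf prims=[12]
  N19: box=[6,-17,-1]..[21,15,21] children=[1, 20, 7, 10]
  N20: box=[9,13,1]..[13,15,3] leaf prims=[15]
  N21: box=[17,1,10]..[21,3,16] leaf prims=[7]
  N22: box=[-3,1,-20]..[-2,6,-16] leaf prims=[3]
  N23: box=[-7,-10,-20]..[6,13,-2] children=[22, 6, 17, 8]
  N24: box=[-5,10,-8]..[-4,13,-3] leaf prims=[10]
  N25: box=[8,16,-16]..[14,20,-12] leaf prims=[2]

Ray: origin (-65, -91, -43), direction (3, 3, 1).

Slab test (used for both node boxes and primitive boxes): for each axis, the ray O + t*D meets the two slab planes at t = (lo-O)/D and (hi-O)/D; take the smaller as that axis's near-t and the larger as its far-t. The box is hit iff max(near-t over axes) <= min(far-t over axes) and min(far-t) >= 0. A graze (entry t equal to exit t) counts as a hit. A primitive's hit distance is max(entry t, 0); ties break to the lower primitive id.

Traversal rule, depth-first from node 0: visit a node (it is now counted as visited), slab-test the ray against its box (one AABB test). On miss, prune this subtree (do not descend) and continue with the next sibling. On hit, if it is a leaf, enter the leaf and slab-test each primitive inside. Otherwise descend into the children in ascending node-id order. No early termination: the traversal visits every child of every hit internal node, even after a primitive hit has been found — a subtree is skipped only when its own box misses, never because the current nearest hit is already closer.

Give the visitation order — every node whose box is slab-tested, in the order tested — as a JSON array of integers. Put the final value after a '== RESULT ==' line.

Traverse from the root:
N0 x:[47/3,86/3] y:[73/3,37] z:[23,64] -> hit [73/3,86/3], descend [12, 13, 19, 23]
  N12 x:[73/3,80/3] y:[76/3,37] z:[24,39] -> hit [76/3,80/3], descend [3, 15, 16, 25]
    N3 x:[73/3,79/3] y:[92/3,98/3] z:[35,39] -> miss, prune
    N15 x:[26,79/3] y:[76/3,27] z:[24,29] -> hit [26,79/3] leaf, test {P9@t=26}
    N16 x:[74/3,80/3] y:[31,33] z:[37,39] -> miss, prune
    N25 x:[73/3,79/3] y:[107/3,37] z:[27,31] -> miss, prune
  N13 x:[47/3,67/3] y:[73/3,31] z:[46,61] -> miss, prune
  N19 x:[71/3,86/3] y:[74/3,106/3] z:[42,64] -> miss, prune
  N23 x:[58/3,71/3] y:[27,104/3] z:[23,41] -> miss, prune

Visited [0, 12, 3, 15, 16, 25, 13, 19, 23]. Tests: 9 box, 1 leaf. Nearest: P9.

== RESULT ==
[0, 12, 3, 15, 16, 25, 13, 19, 23]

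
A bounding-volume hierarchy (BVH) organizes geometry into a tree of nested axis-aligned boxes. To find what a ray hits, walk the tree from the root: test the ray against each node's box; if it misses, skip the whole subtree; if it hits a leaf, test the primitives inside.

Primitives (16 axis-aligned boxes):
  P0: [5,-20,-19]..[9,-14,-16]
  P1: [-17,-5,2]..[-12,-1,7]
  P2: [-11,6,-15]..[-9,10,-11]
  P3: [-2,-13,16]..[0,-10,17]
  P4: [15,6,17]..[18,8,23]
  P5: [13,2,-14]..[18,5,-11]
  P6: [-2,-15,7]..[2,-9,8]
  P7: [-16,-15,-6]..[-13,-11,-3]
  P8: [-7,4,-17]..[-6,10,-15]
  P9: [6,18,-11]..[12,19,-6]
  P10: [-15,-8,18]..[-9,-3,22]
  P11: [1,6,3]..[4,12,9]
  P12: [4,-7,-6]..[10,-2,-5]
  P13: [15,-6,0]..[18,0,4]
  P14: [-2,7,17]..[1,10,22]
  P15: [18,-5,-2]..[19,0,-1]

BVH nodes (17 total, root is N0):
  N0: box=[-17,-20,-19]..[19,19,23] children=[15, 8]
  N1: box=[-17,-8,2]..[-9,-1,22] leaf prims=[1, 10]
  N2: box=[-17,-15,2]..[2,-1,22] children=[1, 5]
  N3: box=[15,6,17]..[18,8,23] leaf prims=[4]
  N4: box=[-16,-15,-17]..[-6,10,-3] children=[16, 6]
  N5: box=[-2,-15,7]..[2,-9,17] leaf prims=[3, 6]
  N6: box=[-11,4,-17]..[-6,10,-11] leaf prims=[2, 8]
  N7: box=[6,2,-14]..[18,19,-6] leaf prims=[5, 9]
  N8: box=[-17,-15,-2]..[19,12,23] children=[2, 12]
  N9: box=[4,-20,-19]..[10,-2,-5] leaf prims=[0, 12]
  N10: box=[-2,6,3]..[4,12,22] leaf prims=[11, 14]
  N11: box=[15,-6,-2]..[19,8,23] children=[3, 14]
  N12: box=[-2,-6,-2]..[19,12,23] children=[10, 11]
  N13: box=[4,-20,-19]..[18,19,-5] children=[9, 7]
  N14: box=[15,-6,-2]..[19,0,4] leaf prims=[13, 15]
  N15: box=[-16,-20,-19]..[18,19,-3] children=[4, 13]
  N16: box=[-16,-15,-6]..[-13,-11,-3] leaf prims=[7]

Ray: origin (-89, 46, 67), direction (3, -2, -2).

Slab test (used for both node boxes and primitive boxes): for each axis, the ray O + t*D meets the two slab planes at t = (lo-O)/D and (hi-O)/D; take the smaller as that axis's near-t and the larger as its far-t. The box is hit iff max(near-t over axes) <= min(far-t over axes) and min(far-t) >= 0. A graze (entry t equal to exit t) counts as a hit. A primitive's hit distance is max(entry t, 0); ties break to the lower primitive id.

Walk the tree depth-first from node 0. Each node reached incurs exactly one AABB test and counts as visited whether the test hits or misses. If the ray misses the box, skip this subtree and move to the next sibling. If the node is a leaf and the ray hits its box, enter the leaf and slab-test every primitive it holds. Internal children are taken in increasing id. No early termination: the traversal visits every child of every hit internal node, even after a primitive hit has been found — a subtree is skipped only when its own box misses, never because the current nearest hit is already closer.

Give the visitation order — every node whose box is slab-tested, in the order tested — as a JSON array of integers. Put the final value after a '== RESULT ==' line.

Trace the traversal:
N0 x:[24,36] y:[27/2,33] z:[22,43] -> hit [24,33], descend [8, 15]
  N8 x:[24,36] y:[17,61/2] z:[22,69/2] -> hit [24,61/2], descend [2, 12]
    N2 x:[24,91/3] y:[47/2,61/2] z:[45/2,65/2] -> hit [24,91/3], descend [1, 5]
      N1 x:[24,80/3] y:[47/2,27] z:[45/2,65/2] -> hit [24,80/3] leaf, test {P1(miss), P10(miss)}
      N5 x:[29,91/3] y:[55/2,61/2] z:[25,30] -> hit [29,30] leaf, test {P3(miss), P6@t=59/2}
    N12 x:[29,36] y:[17,26] z:[22,69/2] -> miss, prune
  N15 x:[73/3,107/3] y:[27/2,33] z:[35,43] -> miss, prune

Visited [0, 8, 2, 1, 5, 12, 15]. Tests: 7 box, 2 leaf. Nearest: P6.

== RESULT ==
[0, 8, 2, 1, 5, 12, 15]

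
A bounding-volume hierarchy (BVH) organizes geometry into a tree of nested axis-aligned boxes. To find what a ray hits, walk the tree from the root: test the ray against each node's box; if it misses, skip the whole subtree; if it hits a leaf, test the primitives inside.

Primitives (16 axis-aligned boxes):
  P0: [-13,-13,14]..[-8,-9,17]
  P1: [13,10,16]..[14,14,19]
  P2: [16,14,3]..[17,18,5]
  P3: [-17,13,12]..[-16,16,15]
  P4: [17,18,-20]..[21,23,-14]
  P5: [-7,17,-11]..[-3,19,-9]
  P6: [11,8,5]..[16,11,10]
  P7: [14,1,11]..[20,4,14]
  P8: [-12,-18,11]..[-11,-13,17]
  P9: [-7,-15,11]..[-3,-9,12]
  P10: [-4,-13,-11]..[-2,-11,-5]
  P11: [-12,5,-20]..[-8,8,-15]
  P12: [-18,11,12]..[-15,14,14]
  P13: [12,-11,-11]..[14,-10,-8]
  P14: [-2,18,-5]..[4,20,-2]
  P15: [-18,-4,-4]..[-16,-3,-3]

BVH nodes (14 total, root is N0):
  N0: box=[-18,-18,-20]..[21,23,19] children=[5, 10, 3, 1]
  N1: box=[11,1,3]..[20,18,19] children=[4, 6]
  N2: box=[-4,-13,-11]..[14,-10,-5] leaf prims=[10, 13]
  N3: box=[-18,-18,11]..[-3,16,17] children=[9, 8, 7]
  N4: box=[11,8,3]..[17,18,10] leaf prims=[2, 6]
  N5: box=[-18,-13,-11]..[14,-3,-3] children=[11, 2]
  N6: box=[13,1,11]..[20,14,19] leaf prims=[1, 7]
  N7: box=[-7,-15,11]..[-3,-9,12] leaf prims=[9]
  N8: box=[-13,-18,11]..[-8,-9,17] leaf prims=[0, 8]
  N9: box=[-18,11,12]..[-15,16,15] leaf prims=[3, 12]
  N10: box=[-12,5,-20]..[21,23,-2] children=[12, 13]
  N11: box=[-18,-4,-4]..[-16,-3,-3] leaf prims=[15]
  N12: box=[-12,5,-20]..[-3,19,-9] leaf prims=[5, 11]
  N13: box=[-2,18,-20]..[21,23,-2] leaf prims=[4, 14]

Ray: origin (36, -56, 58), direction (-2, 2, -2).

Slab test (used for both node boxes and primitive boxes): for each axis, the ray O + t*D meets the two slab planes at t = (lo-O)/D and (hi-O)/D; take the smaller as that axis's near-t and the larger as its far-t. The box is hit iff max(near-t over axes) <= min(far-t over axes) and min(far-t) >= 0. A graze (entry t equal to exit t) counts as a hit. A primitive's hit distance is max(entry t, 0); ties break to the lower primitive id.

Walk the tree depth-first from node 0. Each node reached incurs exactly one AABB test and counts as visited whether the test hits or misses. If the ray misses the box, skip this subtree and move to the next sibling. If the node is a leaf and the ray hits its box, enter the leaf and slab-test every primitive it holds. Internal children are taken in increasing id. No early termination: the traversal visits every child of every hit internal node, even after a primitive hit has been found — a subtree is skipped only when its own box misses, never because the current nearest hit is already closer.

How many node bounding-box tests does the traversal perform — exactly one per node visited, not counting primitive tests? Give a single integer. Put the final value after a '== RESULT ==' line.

Walk:
N0 x:[15/2,27] y:[19,79/2] z:[39/2,39] -> hit [39/2,27], descend [1, 3, 5, 10]
  N1 x:[8,25/2] y:[57/2,37] z:[39/2,55/2] -> miss, prune
  N3 x:[39/2,27] y:[19,36] z:[41/2,47/2] -> hit [41/2,47/2], descend [7, 8, 9]
    N7 x:[39/2,43/2] y:[41/2,47/2] z:[23,47/2] -> miss, prune
    N8 x:[22,49/2] y:[19,47/2] z:[41/2,47/2] -> hit [22,47/2] leaf, test {P0@t=22, P8(miss)}
    N9 x:[51/2,27] y:[67/2,36] z:[43/2,23] -> miss, prune
  N5 x:[11,27] y:[43/2,53/2] z:[61/2,69/2] -> miss, prune
  N10 x:[15/2,24] y:[61/2,79/2] z:[30,39] -> miss, prune

Summary -> nodes [0, 1, 3, 7, 8, 9, 5, 10]; box-tests=8; leaf-entries=1; first=P0

== RESULT ==
8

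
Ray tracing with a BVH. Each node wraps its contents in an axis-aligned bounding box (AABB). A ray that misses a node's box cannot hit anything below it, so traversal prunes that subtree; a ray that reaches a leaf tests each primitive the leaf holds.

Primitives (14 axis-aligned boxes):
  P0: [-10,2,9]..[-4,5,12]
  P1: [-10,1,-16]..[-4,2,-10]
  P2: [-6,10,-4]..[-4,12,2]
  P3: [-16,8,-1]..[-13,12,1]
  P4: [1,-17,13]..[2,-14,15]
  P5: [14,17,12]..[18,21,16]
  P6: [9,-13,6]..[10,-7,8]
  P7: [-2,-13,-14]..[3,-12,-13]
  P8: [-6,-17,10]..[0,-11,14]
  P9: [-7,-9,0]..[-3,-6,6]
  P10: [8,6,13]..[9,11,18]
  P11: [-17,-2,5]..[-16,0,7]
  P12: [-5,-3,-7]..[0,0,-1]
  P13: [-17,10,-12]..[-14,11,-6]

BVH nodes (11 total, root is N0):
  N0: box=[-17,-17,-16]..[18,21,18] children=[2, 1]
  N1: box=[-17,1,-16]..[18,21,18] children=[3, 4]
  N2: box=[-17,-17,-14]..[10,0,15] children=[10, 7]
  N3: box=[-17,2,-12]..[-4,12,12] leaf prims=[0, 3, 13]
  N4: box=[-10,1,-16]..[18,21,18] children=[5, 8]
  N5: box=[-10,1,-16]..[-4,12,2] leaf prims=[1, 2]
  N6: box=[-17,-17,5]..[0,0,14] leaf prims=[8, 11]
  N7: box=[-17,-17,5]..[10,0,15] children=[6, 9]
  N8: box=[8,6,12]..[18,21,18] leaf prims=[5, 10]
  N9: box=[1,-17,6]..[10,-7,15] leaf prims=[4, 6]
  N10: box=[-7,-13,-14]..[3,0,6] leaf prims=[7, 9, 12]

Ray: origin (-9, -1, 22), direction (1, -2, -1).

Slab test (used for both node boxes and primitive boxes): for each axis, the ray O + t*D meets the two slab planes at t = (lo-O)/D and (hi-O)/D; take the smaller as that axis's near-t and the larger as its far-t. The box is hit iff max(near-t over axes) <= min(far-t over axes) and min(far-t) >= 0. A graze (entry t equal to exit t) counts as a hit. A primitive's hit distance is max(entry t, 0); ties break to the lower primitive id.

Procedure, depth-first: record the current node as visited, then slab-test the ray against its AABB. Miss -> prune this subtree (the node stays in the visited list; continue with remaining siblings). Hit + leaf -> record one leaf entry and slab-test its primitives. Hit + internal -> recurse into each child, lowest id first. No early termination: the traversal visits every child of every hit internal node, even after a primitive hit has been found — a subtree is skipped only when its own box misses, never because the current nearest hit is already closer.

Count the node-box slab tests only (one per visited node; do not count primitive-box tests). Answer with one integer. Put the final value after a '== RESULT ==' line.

Trace the traversal:
N0 x:[-8,27] y:[-11,8] z:[4,38] -> hit [4,8], descend [1, 2]
  N1 x:[-8,27] y:[-11,-1] z:[4,38] -> miss, prune
  N2 x:[-8,19] y:[-1/2,8] z:[7,36] -> hit [7,8], descend [7, 10]
    N7 x:[-8,19] y:[-1/2,8] z:[7,17] -> hit [7,8], descend [6, 9]
      N6 x:[-8,9] y:[-1/2,8] z:[8,17] -> hit [8,8] leaf, test {P8@t=8, P11(miss)}
      N9 x:[10,19] y:[3,8] z:[7,16] -> miss, prune
    N10 x:[2,12] y:[-1/2,6] z:[16,36] -> miss, prune

Summary -> nodes [0, 1, 2, 7, 6, 9, 10]; box-tests=7; leaf-entries=1; first=P8

== RESULT ==
7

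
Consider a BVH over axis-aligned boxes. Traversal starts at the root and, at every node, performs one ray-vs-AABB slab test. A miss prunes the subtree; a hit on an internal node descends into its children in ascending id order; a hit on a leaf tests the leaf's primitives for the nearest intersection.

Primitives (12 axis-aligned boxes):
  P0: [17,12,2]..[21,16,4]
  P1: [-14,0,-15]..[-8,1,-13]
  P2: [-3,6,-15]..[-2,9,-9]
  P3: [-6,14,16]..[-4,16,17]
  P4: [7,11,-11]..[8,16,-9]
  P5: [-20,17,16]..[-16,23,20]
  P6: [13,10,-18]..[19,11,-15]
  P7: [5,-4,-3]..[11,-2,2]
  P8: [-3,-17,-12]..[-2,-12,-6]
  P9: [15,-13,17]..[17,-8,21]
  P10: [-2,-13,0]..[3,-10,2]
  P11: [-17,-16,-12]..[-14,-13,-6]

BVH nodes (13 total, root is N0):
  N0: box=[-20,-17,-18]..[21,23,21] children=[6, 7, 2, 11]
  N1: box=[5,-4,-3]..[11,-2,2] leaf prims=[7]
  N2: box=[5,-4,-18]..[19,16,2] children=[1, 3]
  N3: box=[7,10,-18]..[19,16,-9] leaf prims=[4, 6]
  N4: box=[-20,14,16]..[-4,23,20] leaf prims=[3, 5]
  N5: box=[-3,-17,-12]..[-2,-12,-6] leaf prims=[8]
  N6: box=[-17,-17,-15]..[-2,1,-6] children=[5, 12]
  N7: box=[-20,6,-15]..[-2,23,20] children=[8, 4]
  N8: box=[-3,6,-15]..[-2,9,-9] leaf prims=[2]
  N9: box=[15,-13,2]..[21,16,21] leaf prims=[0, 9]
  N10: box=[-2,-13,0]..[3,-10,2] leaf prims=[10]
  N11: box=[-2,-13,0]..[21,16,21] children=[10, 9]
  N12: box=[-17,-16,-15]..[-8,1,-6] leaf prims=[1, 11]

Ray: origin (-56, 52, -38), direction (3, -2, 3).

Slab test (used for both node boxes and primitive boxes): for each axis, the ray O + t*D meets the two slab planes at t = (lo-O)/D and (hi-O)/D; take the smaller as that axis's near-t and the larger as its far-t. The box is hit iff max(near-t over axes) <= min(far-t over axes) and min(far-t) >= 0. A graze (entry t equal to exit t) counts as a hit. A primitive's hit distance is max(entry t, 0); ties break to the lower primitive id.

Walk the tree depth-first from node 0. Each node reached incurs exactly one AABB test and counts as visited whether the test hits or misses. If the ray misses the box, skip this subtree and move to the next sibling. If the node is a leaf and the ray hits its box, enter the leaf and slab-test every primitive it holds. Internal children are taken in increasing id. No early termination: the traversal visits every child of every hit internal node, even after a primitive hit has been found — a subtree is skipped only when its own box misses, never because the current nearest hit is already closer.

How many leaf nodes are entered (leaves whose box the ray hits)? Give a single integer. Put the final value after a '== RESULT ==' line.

Traverse from the root:
N0 x:[12,77/3] y:[29/2,69/2] z:[20/3,59/3] -> hit [29/2,59/3], descend [2, 6, 7, 11]
  N2 x:[61/3,25] y:[18,28] z:[20/3,40/3] -> miss, prune
  N6 x:[13,18] y:[51/2,69/2] z:[23/3,32/3] -> miss, prune
  N7 x:[12,18] y:[29/2,23] z:[23/3,58/3] -> hit [29/2,18], descend [4, 8]
    N4 x:[12,52/3] y:[29/2,19] z:[18,58/3] -> miss, prune
    N8 x:[53/3,18] y:[43/2,23] z:[23/3,29/3] -> miss, prune
  N11 x:[18,77/3] y:[18,65/2] z:[38/3,59/3] -> hit [18,59/3], descend [9, 10]
    N9 x:[71/3,77/3] y:[18,65/2] z:[40/3,59/3] -> miss, prune
    N10 x:[18,59/3] y:[31,65/2] z:[38/3,40/3] -> miss, prune

order=[0, 2, 6, 7, 4, 8, 11, 9, 10]  |boxes|=9  |leaves|=0  hit=miss

== RESULT ==
0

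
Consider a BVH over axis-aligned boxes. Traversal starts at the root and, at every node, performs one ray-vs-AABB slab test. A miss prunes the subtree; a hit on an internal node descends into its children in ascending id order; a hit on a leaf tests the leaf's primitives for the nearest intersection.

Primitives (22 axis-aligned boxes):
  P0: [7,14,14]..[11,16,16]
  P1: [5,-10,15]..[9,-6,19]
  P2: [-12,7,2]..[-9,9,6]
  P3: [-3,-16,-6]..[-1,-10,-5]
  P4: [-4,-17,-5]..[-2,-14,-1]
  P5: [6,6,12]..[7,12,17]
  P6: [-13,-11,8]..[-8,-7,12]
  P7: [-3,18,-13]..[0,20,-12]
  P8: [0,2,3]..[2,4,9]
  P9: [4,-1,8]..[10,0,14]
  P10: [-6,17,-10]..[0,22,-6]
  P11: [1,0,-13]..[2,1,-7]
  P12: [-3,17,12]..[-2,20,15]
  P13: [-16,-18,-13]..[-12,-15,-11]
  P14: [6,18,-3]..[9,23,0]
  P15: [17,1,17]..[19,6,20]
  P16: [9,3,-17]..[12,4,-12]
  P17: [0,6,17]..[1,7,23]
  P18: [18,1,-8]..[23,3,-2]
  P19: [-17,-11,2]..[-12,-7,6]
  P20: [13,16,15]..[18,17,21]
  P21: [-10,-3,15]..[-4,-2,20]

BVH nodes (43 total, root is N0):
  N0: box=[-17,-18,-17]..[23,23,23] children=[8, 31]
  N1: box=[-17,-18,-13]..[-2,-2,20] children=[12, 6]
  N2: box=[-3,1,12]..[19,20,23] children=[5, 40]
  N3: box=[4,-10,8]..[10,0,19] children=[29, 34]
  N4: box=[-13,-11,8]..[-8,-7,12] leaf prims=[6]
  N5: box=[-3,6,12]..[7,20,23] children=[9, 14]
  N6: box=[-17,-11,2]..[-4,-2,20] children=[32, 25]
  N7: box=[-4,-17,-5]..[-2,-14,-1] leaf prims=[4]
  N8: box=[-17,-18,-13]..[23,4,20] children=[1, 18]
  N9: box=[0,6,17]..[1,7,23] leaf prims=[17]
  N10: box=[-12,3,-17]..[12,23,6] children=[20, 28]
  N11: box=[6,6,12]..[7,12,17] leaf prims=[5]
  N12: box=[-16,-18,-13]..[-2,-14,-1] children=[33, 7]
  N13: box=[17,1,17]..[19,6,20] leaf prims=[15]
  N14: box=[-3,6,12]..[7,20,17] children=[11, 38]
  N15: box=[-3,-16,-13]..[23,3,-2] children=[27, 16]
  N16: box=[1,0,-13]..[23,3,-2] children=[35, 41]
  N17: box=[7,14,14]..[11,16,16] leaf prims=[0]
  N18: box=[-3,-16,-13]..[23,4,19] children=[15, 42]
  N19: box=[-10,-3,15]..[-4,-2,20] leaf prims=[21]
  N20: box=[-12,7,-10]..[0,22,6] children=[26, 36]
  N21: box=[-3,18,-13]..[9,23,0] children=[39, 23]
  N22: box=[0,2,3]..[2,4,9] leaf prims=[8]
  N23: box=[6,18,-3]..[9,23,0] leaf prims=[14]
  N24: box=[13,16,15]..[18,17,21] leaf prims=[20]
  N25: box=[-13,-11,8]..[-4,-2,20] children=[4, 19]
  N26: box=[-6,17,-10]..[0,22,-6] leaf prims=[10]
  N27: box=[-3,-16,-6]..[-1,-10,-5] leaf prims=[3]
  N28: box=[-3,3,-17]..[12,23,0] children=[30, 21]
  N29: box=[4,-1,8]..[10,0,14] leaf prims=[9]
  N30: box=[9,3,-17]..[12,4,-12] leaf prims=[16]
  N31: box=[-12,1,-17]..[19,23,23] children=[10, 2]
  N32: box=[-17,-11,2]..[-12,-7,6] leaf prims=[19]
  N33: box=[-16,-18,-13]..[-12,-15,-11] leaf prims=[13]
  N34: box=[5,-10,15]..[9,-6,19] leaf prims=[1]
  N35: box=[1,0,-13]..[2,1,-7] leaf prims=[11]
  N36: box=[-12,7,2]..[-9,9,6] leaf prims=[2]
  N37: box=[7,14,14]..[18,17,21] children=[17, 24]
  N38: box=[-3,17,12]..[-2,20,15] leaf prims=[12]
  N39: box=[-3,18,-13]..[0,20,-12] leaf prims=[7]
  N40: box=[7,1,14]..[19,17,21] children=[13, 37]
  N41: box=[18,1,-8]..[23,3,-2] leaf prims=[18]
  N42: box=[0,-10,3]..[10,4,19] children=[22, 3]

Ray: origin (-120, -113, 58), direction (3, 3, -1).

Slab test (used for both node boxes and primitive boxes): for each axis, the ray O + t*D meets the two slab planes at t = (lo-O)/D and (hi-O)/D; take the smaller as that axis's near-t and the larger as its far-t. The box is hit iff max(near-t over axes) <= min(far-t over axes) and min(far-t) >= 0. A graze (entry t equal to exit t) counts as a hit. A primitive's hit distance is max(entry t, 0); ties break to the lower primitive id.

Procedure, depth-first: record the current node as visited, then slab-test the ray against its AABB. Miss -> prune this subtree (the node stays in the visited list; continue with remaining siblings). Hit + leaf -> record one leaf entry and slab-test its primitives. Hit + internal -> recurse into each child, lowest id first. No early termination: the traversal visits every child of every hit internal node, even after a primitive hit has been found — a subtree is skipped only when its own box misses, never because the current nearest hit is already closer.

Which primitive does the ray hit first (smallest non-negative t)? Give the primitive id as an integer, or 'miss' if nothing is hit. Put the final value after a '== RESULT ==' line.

Trace the traversal:
N0 x:[103/3,143/3] y:[95/3,136/3] z:[35,75] -> hit [35,136/3], descend [8, 31]
  N8 x:[103/3,143/3] y:[95/3,39] z:[38,71] -> hit [38,39], descend [1, 18]
    N1 x:[103/3,118/3] y:[95/3,37] z:[38,71] -> miss, prune
    N18 x:[39,143/3] y:[97/3,39] z:[39,71] -> hit [39,39], descend [15, 42]
      N15 x:[39,143/3] y:[97/3,116/3] z:[60,71] -> miss, prune
      N42 x:[40,130/3] y:[103/3,39] z:[39,55] -> miss, prune
  N31 x:[36,139/3] y:[38,136/3] z:[35,75] -> hit [38,136/3], descend [2, 10]
    N2 x:[39,139/3] y:[38,133/3] z:[35,46] -> hit [39,133/3], descend [5, 40]
      N5 x:[39,127/3] y:[119/3,133/3] z:[35,46] -> hit [119/3,127/3], descend [9, 14]
        N9 x:[40,121/3] y:[119/3,40] z:[35,41] -> hit [40,40] leaf, test {P17@t=40}
        N14 x:[39,127/3] y:[119/3,133/3] z:[41,46] -> hit [41,127/3], descend [11, 38]
          N11 x:[42,127/3] y:[119/3,125/3] z:[41,46] -> miss, prune
          N38 x:[39,118/3] y:[130/3,133/3] z:[43,46] -> miss, prune
      N40 x:[127/3,139/3] y:[38,130/3] z:[37,44] -> hit [127/3,130/3], descend [13, 37]
        N13 x:[137/3,139/3] y:[38,119/3] z:[38,41] -> miss, prune
        N37 x:[127/3,46] y:[127/3,130/3] z:[37,44] -> hit [127/3,130/3], descend [17, 24]
          N17 x:[127/3,131/3] y:[127/3,43] z:[42,44] -> hit [127/3,43] leaf, test {P0@t=127/3}
          N24 x:[133/3,46] y:[43,130/3] z:[37,43] -> miss, prune
    N10 x:[36,44] y:[116/3,136/3] z:[52,75] -> miss, prune

Visited [0, 8, 1, 18, 15, 42, 31, 2, 5, 9, 14, 11, 38, 40, 13, 37, 17, 24, 10]. Tests: 19 box, 2 leaf. Nearest: P17.

== RESULT ==
17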